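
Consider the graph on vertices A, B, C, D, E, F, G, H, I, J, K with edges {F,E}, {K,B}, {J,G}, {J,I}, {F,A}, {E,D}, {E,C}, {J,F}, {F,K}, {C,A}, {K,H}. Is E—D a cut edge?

Yes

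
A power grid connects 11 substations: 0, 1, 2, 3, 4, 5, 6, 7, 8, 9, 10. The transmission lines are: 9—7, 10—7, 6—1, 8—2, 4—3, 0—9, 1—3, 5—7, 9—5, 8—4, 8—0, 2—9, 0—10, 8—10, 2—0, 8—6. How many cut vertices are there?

1

Removing 8 increases the component count from 1 to 2, so 8 is a cut vertex.
By contrast removing 2 leaves 1 component; it is not a cut vertex. No other vertex is a cut vertex either.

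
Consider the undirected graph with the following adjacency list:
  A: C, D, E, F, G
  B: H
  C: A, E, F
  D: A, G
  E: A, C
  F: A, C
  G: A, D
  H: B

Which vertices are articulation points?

Removing A increases the component count from 2 to 3, so A is a cut vertex.
By contrast removing H leaves 2 components; it is not a cut vertex. No other vertex is a cut vertex either.

A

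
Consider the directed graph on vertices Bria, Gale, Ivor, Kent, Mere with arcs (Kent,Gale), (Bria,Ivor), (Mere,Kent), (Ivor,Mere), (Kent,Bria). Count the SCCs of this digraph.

2

{Bria, Ivor, Kent, Mere} are all mutually reachable — one SCC of size 4.
{Gale} is an SCC by itself.
That gives 2 strongly connected components.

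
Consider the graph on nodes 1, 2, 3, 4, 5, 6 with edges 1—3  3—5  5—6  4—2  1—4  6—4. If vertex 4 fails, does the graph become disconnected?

Deleting 4 raises the number of components from 1 to 2, so 4 is a cut vertex.

Yes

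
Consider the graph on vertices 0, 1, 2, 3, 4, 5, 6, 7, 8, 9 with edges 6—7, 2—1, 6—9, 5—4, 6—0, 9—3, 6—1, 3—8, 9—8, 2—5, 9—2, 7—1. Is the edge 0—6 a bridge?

Yes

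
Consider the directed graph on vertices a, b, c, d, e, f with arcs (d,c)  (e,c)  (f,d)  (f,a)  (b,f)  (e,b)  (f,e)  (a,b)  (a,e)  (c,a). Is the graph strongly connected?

Yes

From d we can reach every vertex (a, b, c, d, e, f), and every vertex can reach d (a, b, c, d, e, f). So the whole graph is one strongly connected component.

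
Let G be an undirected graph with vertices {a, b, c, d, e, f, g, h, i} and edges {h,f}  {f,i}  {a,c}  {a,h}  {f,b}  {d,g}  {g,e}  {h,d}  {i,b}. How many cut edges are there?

6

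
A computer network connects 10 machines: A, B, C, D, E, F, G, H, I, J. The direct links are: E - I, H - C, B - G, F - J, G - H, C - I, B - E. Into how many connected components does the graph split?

D is isolated — a component by itself.
A is isolated — a component by itself.
Starting from F we can reach F, J. That is one component of size 2.
Starting from B we can reach B, C, E, G, H, I. That is one component of size 6.
Total: 4 components.

4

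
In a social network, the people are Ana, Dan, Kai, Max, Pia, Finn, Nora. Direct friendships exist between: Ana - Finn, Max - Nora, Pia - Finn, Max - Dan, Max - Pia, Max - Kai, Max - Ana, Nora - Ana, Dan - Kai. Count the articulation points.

1

Removing Max increases the component count from 1 to 2, so Max is a cut vertex.
By contrast removing Kai leaves 1 component; it is not a cut vertex. No other vertex is a cut vertex either.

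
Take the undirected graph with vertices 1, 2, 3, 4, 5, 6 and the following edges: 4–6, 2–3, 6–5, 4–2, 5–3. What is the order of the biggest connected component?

5

1 is isolated — a component by itself.
Starting from 2 we can reach 2, 3, 4, 5, 6. That is one component of size 5.
The largest has 5 vertices.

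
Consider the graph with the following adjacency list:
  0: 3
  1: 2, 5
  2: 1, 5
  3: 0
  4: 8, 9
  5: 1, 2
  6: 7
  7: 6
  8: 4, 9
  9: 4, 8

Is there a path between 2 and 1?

Yes

From 2 we can reach 1, 2, 5, which includes 1.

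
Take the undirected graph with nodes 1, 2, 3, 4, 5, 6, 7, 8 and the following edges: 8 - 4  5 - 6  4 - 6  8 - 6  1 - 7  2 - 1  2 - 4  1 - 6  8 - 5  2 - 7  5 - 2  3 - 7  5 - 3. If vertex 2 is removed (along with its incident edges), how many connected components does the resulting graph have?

With 2 gone, the remaining components are: {1, 3, 4, 5, 6, 7, 8}.
That is 1 component.

1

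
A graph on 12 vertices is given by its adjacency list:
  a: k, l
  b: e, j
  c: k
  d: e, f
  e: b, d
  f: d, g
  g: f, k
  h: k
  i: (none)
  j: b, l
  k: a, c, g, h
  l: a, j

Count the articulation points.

Removing k increases the component count from 2 to 4, so k is a cut vertex.
By contrast removing l leaves 2 components; it is not a cut vertex. No other vertex is a cut vertex either.

1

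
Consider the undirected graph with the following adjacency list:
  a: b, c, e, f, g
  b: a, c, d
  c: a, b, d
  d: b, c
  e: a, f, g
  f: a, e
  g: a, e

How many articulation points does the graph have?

Removing a increases the component count from 1 to 2, so a is a cut vertex.
By contrast removing d leaves 1 component; it is not a cut vertex. No other vertex is a cut vertex either.

1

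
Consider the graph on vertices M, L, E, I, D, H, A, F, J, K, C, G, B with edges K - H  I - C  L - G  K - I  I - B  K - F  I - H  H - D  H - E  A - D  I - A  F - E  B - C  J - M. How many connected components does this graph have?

Starting from G we can reach G, L. That is one component of size 2.
Starting from J we can reach J, M. That is one component of size 2.
Starting from A we can reach A, B, C, D, E, F, H, I, K. That is one component of size 9.
Total: 3 components.

3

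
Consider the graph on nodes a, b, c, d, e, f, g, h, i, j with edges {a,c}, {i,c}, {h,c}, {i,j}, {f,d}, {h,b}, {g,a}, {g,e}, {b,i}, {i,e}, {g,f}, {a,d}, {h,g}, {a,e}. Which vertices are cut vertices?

i

Removing i increases the component count from 1 to 2, so i is a cut vertex.
By contrast removing b leaves 1 component; it is not a cut vertex. No other vertex is a cut vertex either.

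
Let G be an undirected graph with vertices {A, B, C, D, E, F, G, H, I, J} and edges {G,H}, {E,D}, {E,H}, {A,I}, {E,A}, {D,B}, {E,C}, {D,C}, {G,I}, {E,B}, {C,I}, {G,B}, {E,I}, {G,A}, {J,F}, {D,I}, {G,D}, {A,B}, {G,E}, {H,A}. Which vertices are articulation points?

none

Removing D, for instance, still leaves 2 components. No single vertex removal increases the component count — the graph has no articulation points.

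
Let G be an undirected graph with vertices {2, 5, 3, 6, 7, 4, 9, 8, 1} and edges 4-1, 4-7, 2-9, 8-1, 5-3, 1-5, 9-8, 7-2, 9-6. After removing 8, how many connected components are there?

1

With 8 gone, the remaining components are: {1, 2, 3, 4, 5, 6, 7, 9}.
That is 1 component.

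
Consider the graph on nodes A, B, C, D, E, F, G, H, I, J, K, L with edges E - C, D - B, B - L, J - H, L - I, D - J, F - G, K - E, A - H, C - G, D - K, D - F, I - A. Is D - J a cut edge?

No

After removing D - J, the path D-B-L-I-A-H-J still connects them, so the edge is not a bridge.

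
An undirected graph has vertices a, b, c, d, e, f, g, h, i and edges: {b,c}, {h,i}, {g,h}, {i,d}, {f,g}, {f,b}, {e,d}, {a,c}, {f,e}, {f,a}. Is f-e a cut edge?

After removing f-e, the path f-g-h-i-d-e still connects them, so the edge is not a bridge.

No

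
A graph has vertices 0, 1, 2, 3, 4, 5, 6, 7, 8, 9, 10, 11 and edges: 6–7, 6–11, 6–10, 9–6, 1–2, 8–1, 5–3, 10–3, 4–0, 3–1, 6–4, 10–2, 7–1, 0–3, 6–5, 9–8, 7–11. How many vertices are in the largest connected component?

12

Starting from 0 we can reach 0, 1, 2, 3, 4, 5, 6, 7, 8, 9, 10, 11. That is one component of size 12.
The largest has 12 vertices.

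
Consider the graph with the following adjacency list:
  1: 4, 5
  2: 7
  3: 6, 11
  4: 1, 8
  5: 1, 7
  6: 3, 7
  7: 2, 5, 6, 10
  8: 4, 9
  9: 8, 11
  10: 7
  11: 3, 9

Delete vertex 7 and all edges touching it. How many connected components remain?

3

With 7 gone, the remaining components are: {10}; {2}; {1, 3, 4, 5, 6, 8, 9, 11}.
That is 3 components.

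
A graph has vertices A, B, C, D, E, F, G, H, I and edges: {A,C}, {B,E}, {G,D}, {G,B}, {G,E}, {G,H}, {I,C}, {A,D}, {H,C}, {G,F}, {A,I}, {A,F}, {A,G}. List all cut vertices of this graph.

Removing G increases the component count from 1 to 2, so G is a cut vertex.
By contrast removing E leaves 1 component; it is not a cut vertex. No other vertex is a cut vertex either.

G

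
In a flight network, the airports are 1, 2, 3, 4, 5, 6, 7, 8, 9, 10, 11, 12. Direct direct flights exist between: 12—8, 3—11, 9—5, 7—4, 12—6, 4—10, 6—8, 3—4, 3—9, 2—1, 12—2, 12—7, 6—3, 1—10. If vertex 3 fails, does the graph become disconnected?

Yes

Deleting 3 raises the number of components from 1 to 3, so 3 is a cut vertex.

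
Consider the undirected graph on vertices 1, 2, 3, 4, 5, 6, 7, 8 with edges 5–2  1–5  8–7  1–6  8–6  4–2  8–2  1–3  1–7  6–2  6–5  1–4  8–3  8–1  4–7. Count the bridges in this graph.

The edges on the cycle 8-1-4-7-8 are not bridges since each lies on that cycle.
Every edge lies on some cycle, so there are no bridges.

0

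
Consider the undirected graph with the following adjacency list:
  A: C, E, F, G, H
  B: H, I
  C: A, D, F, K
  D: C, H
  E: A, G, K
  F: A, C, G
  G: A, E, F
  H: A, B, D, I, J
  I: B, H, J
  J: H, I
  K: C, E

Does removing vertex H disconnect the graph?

Yes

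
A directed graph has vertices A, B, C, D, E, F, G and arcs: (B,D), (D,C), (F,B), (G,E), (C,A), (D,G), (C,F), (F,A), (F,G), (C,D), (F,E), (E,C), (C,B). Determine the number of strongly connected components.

{B, C, D, E, F, G} are all mutually reachable — one SCC of size 6.
{A} is an SCC by itself.
That gives 2 strongly connected components.

2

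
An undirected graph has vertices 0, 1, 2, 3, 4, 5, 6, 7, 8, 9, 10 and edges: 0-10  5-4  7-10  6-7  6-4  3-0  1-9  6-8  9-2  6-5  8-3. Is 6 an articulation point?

Deleting 6 raises the number of components from 2 to 3, so 6 is a cut vertex.

Yes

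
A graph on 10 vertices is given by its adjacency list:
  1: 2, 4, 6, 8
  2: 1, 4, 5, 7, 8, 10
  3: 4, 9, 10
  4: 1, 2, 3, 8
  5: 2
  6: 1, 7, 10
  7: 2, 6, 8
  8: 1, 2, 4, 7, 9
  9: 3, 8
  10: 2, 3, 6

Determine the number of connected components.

Starting from 1 we can reach 1, 2, 3, 4, 5, 6, 7, 8, 9, 10. That is one component of size 10.
Total: 1 component.

1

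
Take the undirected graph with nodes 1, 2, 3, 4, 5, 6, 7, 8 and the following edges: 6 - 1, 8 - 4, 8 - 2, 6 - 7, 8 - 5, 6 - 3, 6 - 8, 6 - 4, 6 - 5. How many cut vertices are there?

2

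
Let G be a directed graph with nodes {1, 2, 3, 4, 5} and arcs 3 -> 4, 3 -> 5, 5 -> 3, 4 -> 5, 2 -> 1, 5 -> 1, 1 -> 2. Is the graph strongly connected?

There is no directed path from 2 to 5, so the graph is not strongly connected.

No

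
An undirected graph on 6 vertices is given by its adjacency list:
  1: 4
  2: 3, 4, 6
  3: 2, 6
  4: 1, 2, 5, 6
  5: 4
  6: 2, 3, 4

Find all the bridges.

1-4, 4-5

The edges on the cycle 4-2-6-4 are not bridges since each lies on that cycle.
But removing 4-5 disconnects 4 from 5; removing 4-1 disconnects 4 from 1 — these are bridges.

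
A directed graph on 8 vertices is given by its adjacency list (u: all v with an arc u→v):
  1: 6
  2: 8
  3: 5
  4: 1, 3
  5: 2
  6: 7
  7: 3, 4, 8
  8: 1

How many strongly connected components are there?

1

{1, 2, 3, 4, 5, 6, 7, 8} are all mutually reachable — one SCC of size 8.
That gives 1 strongly connected component.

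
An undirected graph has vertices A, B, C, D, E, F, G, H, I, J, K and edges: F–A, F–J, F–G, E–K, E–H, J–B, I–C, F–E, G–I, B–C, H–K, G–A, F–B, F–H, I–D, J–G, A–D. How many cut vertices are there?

1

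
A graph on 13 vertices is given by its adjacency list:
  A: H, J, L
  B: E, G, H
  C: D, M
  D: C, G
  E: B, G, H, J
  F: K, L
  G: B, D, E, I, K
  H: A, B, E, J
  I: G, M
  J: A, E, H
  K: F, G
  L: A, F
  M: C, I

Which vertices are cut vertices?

Removing G increases the component count from 1 to 2, so G is a cut vertex.
By contrast removing H leaves 1 component; it is not a cut vertex. No other vertex is a cut vertex either.

G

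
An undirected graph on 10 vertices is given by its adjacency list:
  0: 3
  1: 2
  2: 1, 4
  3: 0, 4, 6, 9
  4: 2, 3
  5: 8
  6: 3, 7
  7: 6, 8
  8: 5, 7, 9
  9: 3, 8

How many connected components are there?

1

Starting from 0 we can reach 0, 1, 2, 3, 4, 5, 6, 7, 8, 9. That is one component of size 10.
Total: 1 component.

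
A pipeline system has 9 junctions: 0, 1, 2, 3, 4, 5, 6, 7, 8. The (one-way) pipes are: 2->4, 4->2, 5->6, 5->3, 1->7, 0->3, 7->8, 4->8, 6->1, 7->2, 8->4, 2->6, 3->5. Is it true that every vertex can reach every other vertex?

There is no directed path from 4 to 0, so the graph is not strongly connected.

No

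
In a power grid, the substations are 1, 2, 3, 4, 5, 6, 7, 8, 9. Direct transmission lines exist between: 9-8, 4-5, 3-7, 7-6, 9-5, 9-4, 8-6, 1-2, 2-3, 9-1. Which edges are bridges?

The edges on the cycle 9-4-5-9 are not bridges since each lies on that cycle.
Every edge lies on some cycle, so there are no bridges.

none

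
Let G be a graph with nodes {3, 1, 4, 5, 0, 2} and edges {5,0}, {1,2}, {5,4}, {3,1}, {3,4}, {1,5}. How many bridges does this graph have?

The edges on the cycle 3-1-5-4-3 are not bridges since each lies on that cycle.
But removing 5–0 disconnects 5 from 0; removing 1–2 disconnects 1 from 2 — these are bridges.
That makes 2 bridges.

2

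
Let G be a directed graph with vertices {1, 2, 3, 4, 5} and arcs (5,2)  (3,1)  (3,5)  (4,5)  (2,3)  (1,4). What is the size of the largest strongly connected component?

5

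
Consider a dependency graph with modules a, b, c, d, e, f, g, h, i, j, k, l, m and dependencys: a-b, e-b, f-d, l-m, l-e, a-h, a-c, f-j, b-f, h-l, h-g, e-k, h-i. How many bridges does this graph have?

The edges on the cycle a-h-l-e-b-a are not bridges since each lies on that cycle.
But removing h-g disconnects h from g; removing b-f disconnects b from f; removing d-f disconnects d from f; removing i-h disconnects i from h — these are bridges.
In total 8 edges are bridges.

8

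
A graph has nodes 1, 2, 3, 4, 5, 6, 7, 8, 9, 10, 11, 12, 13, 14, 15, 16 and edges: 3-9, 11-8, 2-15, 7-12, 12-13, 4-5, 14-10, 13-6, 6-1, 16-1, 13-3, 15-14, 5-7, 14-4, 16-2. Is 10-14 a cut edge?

Removing 10-14 leaves no path between 10 and 14: the component count goes from 2 to 3. So it is a bridge.

Yes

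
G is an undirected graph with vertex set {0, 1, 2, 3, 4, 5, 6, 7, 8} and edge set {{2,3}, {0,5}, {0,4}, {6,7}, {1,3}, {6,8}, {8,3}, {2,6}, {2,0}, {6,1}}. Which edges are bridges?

The edges on the cycle 6-8-3-1-6 are not bridges since each lies on that cycle.
But removing 4 - 0 disconnects 4 from 0; removing 2 - 0 disconnects 2 from 0; removing 7 - 6 disconnects 7 from 6; removing 5 - 0 disconnects 5 from 0 — these are bridges.

0-2, 0-4, 0-5, 6-7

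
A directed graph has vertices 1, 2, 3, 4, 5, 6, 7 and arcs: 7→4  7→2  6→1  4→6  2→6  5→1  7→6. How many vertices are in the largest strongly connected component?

1

{1} is an SCC by itself.
{4} is an SCC by itself.
{7} is an SCC by itself.
{3} is an SCC by itself.
{5} is an SCC by itself.
(and 2 more singleton SCCs)
The largest has 1 vertex.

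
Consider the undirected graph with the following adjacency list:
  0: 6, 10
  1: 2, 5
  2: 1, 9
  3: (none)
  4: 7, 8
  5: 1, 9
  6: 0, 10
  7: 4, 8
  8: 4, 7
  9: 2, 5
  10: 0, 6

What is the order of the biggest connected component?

4

3 is isolated — a component by itself.
Starting from 4 we can reach 4, 7, 8. That is one component of size 3.
Starting from 0 we can reach 0, 6, 10. That is one component of size 3.
Starting from 1 we can reach 1, 2, 5, 9. That is one component of size 4.
The largest has 4 vertices.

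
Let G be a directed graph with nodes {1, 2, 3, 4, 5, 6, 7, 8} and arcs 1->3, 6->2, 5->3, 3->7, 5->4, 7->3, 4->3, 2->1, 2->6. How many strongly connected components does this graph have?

6

{3, 7} are all mutually reachable — one SCC of size 2.
{2, 6} are all mutually reachable — one SCC of size 2.
{1} is an SCC by itself.
{5} is an SCC by itself.
{8} is an SCC by itself.
(and 1 more singleton SCC)
That gives 6 strongly connected components.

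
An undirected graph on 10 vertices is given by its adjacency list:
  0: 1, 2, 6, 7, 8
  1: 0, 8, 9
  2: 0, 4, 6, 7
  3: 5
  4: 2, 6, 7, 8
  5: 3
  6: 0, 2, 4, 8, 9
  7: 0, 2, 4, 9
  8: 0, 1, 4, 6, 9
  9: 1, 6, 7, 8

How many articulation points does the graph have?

Removing 8, for instance, still leaves 2 components. No single vertex removal increases the component count — the graph has no articulation points.

0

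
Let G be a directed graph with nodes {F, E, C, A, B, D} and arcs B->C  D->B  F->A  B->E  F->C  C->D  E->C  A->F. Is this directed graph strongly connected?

There is no directed path from B to F, so the graph is not strongly connected.

No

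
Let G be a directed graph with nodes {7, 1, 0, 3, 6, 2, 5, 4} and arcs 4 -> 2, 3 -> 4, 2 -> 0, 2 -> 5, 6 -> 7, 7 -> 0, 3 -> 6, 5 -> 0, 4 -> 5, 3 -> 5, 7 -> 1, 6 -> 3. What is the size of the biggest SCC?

{3, 6} are all mutually reachable — one SCC of size 2.
{0} is an SCC by itself.
{2} is an SCC by itself.
{4} is an SCC by itself.
{7} is an SCC by itself.
(and 2 more singleton SCCs)
The largest has 2 vertices.

2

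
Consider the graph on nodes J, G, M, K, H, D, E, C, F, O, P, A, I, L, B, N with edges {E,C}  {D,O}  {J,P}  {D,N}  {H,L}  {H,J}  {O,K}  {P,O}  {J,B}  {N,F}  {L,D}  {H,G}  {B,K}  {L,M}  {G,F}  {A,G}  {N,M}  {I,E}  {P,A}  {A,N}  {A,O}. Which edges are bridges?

C-E, E-I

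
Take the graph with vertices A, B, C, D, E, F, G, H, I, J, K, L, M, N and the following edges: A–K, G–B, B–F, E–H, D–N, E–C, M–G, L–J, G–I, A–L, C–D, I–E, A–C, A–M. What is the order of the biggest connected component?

14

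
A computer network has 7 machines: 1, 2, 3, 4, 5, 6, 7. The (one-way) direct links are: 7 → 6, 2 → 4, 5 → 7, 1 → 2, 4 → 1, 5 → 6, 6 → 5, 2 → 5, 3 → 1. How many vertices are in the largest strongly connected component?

{1, 2, 4} are all mutually reachable — one SCC of size 3.
{5, 6, 7} are all mutually reachable — one SCC of size 3.
{3} is an SCC by itself.
The largest has 3 vertices.

3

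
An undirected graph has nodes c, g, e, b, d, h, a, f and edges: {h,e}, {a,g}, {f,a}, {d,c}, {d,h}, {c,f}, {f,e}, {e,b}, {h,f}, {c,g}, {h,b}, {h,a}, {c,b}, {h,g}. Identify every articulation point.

none

Removing h, for instance, still leaves 1 component. No single vertex removal increases the component count — the graph has no articulation points.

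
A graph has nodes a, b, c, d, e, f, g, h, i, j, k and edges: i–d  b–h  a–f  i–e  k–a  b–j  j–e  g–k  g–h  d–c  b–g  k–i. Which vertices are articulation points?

a, d, i, k

Removing a increases the component count from 1 to 2, so a is a cut vertex.
Removing d increases the component count from 1 to 2, so d is a cut vertex.
Removing i increases the component count from 1 to 2, so i is a cut vertex.
Likewise k is a cut vertex.
By contrast removing h leaves 1 component; it is not a cut vertex. No other vertex is a cut vertex either.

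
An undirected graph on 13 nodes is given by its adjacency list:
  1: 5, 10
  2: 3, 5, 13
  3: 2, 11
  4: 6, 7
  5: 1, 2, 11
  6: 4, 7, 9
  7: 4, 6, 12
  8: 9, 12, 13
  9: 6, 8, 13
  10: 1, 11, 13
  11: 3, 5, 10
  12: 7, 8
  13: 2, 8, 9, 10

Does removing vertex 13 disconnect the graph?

Deleting 13 raises the number of components from 1 to 2, so 13 is a cut vertex.

Yes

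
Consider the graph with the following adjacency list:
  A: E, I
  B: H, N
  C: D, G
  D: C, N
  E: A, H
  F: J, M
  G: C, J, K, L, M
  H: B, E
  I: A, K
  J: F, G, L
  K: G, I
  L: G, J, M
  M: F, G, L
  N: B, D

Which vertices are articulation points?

Removing G increases the component count from 1 to 2, so G is a cut vertex.
By contrast removing H leaves 1 component; it is not a cut vertex. No other vertex is a cut vertex either.

G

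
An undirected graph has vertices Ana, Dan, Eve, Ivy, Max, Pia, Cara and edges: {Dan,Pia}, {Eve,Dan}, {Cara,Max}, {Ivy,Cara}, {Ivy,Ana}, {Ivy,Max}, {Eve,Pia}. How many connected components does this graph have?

2

Starting from Dan we can reach Dan, Eve, Pia. That is one component of size 3.
Starting from Ana we can reach Ana, Ivy, Max, Cara. That is one component of size 4.
Total: 2 components.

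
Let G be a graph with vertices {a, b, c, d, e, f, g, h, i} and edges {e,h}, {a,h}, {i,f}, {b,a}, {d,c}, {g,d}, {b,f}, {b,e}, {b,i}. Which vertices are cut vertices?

b, d

Removing b increases the component count from 2 to 3, so b is a cut vertex.
Removing d increases the component count from 2 to 3, so d is a cut vertex.
By contrast removing a leaves 2 components; it is not a cut vertex. No other vertex is a cut vertex either.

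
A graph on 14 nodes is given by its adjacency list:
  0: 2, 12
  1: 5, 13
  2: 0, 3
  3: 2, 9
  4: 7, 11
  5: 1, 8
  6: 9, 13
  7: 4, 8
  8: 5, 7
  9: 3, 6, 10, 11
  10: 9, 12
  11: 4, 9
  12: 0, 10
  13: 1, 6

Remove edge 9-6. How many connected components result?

1

9 and 6 are still connected via 9-11-4-7-8-5-1-13-6, so the component count stays at 1.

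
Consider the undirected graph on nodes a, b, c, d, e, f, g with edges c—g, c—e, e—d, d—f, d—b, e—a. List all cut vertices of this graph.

c, d, e

Removing c increases the component count from 1 to 2, so c is a cut vertex.
Removing d increases the component count from 1 to 3, so d is a cut vertex.
Removing e increases the component count from 1 to 3, so e is a cut vertex.
By contrast removing a leaves 1 component; it is not a cut vertex. No other vertex is a cut vertex either.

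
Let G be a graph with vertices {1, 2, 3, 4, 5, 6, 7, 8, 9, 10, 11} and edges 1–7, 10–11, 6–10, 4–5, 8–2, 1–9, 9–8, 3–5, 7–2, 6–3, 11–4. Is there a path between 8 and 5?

No

The component containing 8 is {1, 2, 7, 8, 9}, and 5 is not in it.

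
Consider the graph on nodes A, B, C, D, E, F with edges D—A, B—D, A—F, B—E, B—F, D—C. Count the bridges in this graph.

The edges on the cycle B-D-A-F-B are not bridges since each lies on that cycle.
But removing D—C disconnects D from C; removing B—E disconnects B from E — these are bridges.
That makes 2 bridges.

2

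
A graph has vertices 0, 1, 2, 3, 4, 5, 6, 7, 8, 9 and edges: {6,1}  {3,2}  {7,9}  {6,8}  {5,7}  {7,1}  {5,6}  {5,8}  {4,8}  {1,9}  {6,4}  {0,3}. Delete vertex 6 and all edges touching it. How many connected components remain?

2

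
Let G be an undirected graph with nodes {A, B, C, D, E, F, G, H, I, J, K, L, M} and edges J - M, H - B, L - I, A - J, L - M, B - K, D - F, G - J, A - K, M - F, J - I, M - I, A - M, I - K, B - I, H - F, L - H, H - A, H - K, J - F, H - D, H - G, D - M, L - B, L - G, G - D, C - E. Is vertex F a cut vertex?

Deleting F leaves 2 components (was 2), so F is not a cut vertex.

No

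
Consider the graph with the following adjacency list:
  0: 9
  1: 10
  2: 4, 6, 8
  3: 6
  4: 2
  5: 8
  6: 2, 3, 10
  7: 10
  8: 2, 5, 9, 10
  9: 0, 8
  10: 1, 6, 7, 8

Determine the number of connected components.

1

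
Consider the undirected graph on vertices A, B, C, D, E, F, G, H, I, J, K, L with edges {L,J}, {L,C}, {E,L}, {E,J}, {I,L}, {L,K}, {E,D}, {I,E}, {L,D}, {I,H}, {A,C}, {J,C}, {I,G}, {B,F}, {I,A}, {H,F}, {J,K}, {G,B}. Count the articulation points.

Removing I increases the component count from 1 to 2, so I is a cut vertex.
By contrast removing K leaves 1 component; it is not a cut vertex. No other vertex is a cut vertex either.

1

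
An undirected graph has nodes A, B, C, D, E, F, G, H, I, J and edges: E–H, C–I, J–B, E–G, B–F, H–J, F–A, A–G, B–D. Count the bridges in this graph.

2

The edges on the cycle E-H-J-B-F-A-G-E are not bridges since each lies on that cycle.
But removing C–I disconnects C from I; removing B–D disconnects B from D — these are bridges.
That makes 2 bridges.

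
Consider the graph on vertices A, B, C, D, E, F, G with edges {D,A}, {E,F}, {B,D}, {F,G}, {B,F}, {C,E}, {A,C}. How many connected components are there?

Starting from A we can reach A, B, C, D, E, F, G. That is one component of size 7.
Total: 1 component.

1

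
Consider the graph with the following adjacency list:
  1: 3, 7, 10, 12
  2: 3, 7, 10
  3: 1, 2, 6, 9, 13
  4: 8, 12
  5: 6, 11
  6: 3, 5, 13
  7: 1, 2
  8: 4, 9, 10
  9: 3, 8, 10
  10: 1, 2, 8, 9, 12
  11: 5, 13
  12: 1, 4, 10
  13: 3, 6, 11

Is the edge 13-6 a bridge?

No

After removing 13-6, the path 13-3-6 still connects them, so the edge is not a bridge.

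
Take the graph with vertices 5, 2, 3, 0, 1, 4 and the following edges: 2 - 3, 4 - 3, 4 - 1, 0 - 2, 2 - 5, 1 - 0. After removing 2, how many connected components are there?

With 2 gone, the remaining components are: {5}; {0, 1, 3, 4}.
That is 2 components.

2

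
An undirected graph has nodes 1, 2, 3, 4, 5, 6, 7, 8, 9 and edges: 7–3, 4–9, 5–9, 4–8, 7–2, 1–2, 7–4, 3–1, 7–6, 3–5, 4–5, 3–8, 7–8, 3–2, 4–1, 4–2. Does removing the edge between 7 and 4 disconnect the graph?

No

After removing 7–4, the path 7-8-4 still connects them, so the edge is not a bridge.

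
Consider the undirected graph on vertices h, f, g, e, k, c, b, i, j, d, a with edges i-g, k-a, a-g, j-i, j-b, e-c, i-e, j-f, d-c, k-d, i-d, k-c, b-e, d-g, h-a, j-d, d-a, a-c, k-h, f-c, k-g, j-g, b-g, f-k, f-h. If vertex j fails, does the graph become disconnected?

No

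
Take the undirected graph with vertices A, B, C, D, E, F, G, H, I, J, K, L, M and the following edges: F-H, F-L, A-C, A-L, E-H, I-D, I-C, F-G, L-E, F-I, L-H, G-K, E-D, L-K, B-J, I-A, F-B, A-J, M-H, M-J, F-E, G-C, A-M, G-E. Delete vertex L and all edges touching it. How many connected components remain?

1

With L gone, the remaining components are: {A, B, C, D, E, F, G, H, I, J, K, M}.
That is 1 component.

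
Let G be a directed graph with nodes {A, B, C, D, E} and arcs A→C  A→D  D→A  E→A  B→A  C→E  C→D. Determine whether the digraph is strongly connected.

There is no directed path from D to B, so the graph is not strongly connected.

No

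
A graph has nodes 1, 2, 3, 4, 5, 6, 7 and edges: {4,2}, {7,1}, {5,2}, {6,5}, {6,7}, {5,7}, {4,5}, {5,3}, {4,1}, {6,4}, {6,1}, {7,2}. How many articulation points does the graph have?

Removing 5 increases the component count from 1 to 2, so 5 is a cut vertex.
By contrast removing 2 leaves 1 component; it is not a cut vertex. No other vertex is a cut vertex either.

1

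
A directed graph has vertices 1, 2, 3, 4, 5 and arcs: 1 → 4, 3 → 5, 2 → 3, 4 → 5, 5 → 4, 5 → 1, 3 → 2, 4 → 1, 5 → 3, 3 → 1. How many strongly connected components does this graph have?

{1, 2, 3, 4, 5} are all mutually reachable — one SCC of size 5.
That gives 1 strongly connected component.

1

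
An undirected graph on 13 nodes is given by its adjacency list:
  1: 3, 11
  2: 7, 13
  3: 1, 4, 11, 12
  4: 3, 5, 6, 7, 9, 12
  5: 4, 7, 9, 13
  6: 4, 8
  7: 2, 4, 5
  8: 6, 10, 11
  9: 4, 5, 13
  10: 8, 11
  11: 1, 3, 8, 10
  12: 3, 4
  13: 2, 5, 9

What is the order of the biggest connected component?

13

Starting from 1 we can reach 1, 2, 3, 4, 5, 6, 7, 8, 9, 10, 11, 12, 13. That is one component of size 13.
The largest has 13 vertices.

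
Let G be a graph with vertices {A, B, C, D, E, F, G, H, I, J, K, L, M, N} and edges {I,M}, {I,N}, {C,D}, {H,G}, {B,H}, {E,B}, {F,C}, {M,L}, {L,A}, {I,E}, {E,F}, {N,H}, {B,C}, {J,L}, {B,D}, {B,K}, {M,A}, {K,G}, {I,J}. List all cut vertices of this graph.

I

Removing I increases the component count from 1 to 2, so I is a cut vertex.
By contrast removing M leaves 1 component; it is not a cut vertex. No other vertex is a cut vertex either.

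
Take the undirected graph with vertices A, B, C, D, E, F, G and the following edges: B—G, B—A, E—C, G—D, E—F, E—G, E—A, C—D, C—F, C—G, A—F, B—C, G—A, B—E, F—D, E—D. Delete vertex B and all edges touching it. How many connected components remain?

1

With B gone, the remaining components are: {A, C, D, E, F, G}.
That is 1 component.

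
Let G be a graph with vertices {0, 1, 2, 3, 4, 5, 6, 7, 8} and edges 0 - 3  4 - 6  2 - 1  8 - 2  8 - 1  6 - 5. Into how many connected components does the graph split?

7 is isolated — a component by itself.
Starting from 0 we can reach 0, 3. That is one component of size 2.
Starting from 4 we can reach 4, 5, 6. That is one component of size 3.
Starting from 1 we can reach 1, 2, 8. That is one component of size 3.
Total: 4 components.

4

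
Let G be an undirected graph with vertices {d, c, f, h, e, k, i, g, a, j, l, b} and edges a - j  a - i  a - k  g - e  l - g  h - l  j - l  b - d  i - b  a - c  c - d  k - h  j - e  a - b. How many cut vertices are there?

1

Removing a increases the component count from 2 to 3, so a is a cut vertex.
By contrast removing e leaves 2 components; it is not a cut vertex. No other vertex is a cut vertex either.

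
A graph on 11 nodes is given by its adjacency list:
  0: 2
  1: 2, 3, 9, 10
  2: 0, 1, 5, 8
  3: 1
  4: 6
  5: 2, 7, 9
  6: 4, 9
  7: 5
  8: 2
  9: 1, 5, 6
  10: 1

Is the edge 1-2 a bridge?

No

After removing 1-2, the path 1-9-5-2 still connects them, so the edge is not a bridge.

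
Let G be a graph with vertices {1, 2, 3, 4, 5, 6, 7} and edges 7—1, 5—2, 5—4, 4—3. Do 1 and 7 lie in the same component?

Yes

From 1 we can reach 1, 7, which includes 7.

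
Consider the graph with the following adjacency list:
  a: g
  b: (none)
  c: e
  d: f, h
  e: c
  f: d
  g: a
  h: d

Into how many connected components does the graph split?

4

b is isolated — a component by itself.
Starting from c we can reach c, e. That is one component of size 2.
Starting from a we can reach a, g. That is one component of size 2.
Starting from d we can reach d, f, h. That is one component of size 3.
Total: 4 components.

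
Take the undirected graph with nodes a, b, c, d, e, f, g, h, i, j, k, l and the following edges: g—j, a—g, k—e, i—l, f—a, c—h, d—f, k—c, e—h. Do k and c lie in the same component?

From k we can reach c, e, h, k, which includes c.

Yes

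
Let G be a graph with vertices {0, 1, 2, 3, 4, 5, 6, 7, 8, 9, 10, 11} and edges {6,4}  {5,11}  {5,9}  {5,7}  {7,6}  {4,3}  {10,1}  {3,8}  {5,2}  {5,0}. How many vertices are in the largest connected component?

10

Starting from 1 we can reach 1, 10. That is one component of size 2.
Starting from 0 we can reach 0, 2, 3, 4, 5, 6, 7, 8, 9, 11. That is one component of size 10.
The largest has 10 vertices.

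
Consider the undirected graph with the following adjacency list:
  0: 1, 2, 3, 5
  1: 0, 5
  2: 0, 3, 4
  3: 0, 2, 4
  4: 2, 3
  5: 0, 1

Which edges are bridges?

none

The edges on the cycle 0-5-1-0 are not bridges since each lies on that cycle.
Every edge lies on some cycle, so there are no bridges.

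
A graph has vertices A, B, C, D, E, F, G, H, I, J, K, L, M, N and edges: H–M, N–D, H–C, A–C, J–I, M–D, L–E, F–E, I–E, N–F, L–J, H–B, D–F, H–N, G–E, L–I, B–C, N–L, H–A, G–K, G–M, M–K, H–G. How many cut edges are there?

0

The edges on the cycle H-B-C-H are not bridges since each lies on that cycle.
Every edge lies on some cycle, so there are no bridges.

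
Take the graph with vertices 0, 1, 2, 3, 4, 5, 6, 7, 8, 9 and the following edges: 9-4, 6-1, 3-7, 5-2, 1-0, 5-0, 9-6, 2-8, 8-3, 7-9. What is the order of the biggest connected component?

10

Starting from 0 we can reach 0, 1, 2, 3, 4, 5, 6, 7, 8, 9. That is one component of size 10.
The largest has 10 vertices.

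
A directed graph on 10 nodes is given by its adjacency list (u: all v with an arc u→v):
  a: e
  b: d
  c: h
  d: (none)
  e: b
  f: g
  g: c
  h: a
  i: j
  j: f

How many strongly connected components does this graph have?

{h} is an SCC by itself.
{d} is an SCC by itself.
{b} is an SCC by itself.
{f} is an SCC by itself.
{c} is an SCC by itself.
(and 5 more singleton SCCs)
That gives 10 strongly connected components.

10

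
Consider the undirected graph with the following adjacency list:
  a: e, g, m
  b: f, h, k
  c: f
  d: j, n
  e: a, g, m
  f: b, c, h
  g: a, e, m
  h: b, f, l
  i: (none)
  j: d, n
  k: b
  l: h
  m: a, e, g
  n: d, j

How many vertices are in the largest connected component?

i is isolated — a component by itself.
Starting from d we can reach d, j, n. That is one component of size 3.
Starting from a we can reach a, e, g, m. That is one component of size 4.
Starting from b we can reach b, c, f, h, k, l. That is one component of size 6.
The largest has 6 vertices.

6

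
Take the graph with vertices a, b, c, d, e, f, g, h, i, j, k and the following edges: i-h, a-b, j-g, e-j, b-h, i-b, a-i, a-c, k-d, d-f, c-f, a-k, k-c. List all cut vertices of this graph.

a, j

Removing a increases the component count from 2 to 3, so a is a cut vertex.
Removing j increases the component count from 2 to 3, so j is a cut vertex.
By contrast removing k leaves 2 components; it is not a cut vertex. No other vertex is a cut vertex either.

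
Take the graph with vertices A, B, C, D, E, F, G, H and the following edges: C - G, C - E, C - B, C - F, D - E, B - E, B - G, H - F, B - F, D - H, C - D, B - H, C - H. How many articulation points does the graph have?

Removing C, for instance, still leaves 2 components. No single vertex removal increases the component count — the graph has no articulation points.

0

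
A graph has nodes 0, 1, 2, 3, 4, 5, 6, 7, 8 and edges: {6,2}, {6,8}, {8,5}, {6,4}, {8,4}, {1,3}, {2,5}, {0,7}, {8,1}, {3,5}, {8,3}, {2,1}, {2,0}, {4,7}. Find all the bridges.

The edges on the cycle 6-2-0-7-4-8-6 are not bridges since each lies on that cycle.
Every edge lies on some cycle, so there are no bridges.

none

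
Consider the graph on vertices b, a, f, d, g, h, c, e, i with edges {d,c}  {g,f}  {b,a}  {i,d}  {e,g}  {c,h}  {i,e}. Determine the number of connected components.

2

Starting from a we can reach a, b. That is one component of size 2.
Starting from c we can reach c, d, e, f, g, h, i. That is one component of size 7.
Total: 2 components.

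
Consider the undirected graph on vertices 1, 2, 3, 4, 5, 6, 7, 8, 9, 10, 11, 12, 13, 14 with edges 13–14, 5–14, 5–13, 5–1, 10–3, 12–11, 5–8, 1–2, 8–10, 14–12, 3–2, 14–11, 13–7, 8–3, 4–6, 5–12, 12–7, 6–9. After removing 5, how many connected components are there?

With 5 gone, the remaining components are: {4, 6, 9}; {1, 2, 3, 8, 10}; {7, 11, 12, 13, 14}.
That is 3 components.

3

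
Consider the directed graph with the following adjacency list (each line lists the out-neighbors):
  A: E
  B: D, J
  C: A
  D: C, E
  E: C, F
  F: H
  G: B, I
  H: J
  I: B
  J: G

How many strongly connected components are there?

1

{A, B, C, D, E, F, G, H, I, J} are all mutually reachable — one SCC of size 10.
That gives 1 strongly connected component.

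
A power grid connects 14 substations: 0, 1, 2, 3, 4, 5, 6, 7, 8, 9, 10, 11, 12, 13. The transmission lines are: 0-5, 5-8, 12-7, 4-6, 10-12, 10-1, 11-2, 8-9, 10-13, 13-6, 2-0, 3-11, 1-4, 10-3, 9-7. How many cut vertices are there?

1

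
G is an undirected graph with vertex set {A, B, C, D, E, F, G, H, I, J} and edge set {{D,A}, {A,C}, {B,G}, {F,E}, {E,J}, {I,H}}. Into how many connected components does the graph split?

4

Starting from B we can reach B, G. That is one component of size 2.
Starting from H we can reach H, I. That is one component of size 2.
Starting from E we can reach E, F, J. That is one component of size 3.
Starting from A we can reach A, C, D. That is one component of size 3.
Total: 4 components.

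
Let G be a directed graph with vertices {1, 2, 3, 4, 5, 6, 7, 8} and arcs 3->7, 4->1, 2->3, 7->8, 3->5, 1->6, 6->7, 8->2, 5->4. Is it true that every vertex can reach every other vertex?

Yes

From 2 we can reach every vertex (1, 2, 3, 4, 5, 6, 7, 8), and every vertex can reach 2 (1, 2, 3, 4, 5, 6, 7, 8). So the whole graph is one strongly connected component.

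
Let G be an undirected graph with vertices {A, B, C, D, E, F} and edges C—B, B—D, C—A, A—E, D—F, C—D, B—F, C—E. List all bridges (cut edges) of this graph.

The edges on the cycle C-A-E-C are not bridges since each lies on that cycle.
Every edge lies on some cycle, so there are no bridges.

none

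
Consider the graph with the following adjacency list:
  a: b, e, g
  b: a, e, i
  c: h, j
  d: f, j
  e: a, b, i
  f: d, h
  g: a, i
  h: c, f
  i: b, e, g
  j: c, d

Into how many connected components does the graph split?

2

Starting from c we can reach c, d, f, h, j. That is one component of size 5.
Starting from a we can reach a, b, e, g, i. That is one component of size 5.
Total: 2 components.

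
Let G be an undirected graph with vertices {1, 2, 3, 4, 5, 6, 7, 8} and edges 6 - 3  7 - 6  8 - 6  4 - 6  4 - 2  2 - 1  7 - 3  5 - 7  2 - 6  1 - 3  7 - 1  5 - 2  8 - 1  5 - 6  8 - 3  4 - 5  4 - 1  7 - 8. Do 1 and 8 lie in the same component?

Yes

From 1 we can reach 1, 2, 3, 4, 5, 6, 7, 8, which includes 8.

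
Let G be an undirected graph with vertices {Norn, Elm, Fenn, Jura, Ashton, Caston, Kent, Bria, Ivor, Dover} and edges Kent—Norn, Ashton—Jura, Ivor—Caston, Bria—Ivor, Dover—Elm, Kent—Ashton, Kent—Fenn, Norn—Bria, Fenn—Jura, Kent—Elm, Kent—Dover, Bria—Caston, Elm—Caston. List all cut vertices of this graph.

Kent

Removing Kent increases the component count from 1 to 2, so Kent is a cut vertex.
By contrast removing Norn leaves 1 component; it is not a cut vertex. No other vertex is a cut vertex either.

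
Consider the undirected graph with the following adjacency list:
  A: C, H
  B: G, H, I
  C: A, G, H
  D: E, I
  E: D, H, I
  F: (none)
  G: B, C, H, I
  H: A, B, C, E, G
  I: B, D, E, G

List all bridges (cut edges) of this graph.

The edges on the cycle E-H-B-I-E are not bridges since each lies on that cycle.
Every edge lies on some cycle, so there are no bridges.

none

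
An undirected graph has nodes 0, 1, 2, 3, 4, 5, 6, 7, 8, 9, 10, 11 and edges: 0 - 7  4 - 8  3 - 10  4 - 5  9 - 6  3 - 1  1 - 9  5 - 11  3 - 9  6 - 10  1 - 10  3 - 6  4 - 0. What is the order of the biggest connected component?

2 is isolated — a component by itself.
Starting from 1 we can reach 1, 3, 6, 9, 10. That is one component of size 5.
Starting from 0 we can reach 0, 4, 5, 7, 8, 11. That is one component of size 6.
The largest has 6 vertices.

6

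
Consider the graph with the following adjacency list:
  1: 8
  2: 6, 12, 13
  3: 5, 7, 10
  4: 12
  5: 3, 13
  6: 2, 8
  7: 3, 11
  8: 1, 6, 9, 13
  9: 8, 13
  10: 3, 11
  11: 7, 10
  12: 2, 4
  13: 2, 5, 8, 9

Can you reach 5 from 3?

From 3 we can reach 1, 2, 3, 4, 5, 6, 7, 8, 9, 10, 11, 12, 13, which includes 5.

Yes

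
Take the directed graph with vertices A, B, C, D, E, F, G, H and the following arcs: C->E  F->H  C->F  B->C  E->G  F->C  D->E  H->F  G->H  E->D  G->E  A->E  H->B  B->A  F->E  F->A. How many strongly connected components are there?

1

{A, B, C, D, E, F, G, H} are all mutually reachable — one SCC of size 8.
That gives 1 strongly connected component.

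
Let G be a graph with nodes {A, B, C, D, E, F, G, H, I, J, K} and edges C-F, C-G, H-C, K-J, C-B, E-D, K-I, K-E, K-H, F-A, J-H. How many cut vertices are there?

Removing C increases the component count from 1 to 4, so C is a cut vertex.
Removing E increases the component count from 1 to 2, so E is a cut vertex.
Removing F increases the component count from 1 to 2, so F is a cut vertex.
Likewise H, K are cut vertices.
By contrast removing A leaves 1 component; it is not a cut vertex. No other vertex is a cut vertex either.

5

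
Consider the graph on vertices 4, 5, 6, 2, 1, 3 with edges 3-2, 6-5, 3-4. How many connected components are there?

3

1 is isolated — a component by itself.
Starting from 5 we can reach 5, 6. That is one component of size 2.
Starting from 2 we can reach 2, 3, 4. That is one component of size 3.
Total: 3 components.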